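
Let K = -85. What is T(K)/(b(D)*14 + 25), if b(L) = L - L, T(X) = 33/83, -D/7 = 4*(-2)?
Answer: 33/2075 ≈ 0.015904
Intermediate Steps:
D = 56 (D = -28*(-2) = -7*(-8) = 56)
T(X) = 33/83 (T(X) = 33*(1/83) = 33/83)
b(L) = 0
T(K)/(b(D)*14 + 25) = 33/(83*(0*14 + 25)) = 33/(83*(0 + 25)) = (33/83)/25 = (33/83)*(1/25) = 33/2075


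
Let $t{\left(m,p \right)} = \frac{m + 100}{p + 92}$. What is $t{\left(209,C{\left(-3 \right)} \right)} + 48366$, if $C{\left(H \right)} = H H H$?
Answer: $\frac{3144099}{65} \approx 48371.0$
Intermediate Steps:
$C{\left(H \right)} = H^{3}$ ($C{\left(H \right)} = H^{2} H = H^{3}$)
$t{\left(m,p \right)} = \frac{100 + m}{92 + p}$
$t{\left(209,C{\left(-3 \right)} \right)} + 48366 = \frac{100 + 209}{92 + \left(-3\right)^{3}} + 48366 = \frac{1}{92 - 27} \cdot 309 + 48366 = \frac{1}{65} \cdot 309 + 48366 = \frac{309}{65} + 48366 = \frac{3144099}{65}$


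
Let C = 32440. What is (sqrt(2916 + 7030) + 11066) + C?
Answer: 43506 + sqrt(9946) ≈ 43606.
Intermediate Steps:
(sqrt(2916 + 7030) + 11066) + C = (sqrt(2916 + 7030) + 11066) + 32440 = (sqrt(9946) + 11066) + 32440 = (11066 + sqrt(9946)) + 32440 = 43506 + sqrt(9946)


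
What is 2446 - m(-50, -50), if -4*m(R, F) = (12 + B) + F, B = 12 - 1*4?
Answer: 4877/2 ≈ 2438.5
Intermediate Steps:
B = 8 (B = 12 - 4 = 8)
m(R, F) = -5 - F/4 (m(R, F) = -((12 + 8) + F)/4 = -(20 + F)/4 = -5 - F/4)
2446 - m(-50, -50) = 2446 - (-5 - ¼*(-50)) = 2446 - (-5 + 25/2) = 2446 - 1*15/2 = 2446 - 15/2 = 4877/2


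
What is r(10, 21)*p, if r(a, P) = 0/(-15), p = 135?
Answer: 0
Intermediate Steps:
r(a, P) = 0 (r(a, P) = 0*(-1/15) = 0)
r(10, 21)*p = 0*135 = 0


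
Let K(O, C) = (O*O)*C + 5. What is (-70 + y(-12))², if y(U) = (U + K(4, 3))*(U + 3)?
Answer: 192721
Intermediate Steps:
K(O, C) = 5 + C*O² (K(O, C) = O²*C + 5 = C*O² + 5 = 5 + C*O²)
y(U) = (3 + U)*(53 + U) (y(U) = (U + (5 + 3*4²))*(U + 3) = (U + (5 + 3*16))*(3 + U) = (U + (5 + 48))*(3 + U) = (U + 53)*(3 + U) = (53 + U)*(3 + U) = (3 + U)*(53 + U))
(-70 + y(-12))² = (-70 + (159 + (-12)² + 56*(-12)))² = (-70 + (159 + 144 - 672))² = (-70 - 369)² = (-439)² = 192721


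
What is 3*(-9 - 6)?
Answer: -45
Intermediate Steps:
3*(-9 - 6) = 3*(-15) = -45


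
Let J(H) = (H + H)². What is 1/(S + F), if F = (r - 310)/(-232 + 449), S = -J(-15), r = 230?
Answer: -217/195380 ≈ -0.0011107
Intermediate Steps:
J(H) = 4*H² (J(H) = (2*H)² = 4*H²)
S = -900 (S = -4*(-15)² = -4*225 = -1*900 = -900)
F = -80/217 (F = (230 - 310)/(-232 + 449) = -80/217 ≈ -0.36866)
1/(S + F) = 1/(-900 - 80/217) = 1/(-195380/217) = -217/195380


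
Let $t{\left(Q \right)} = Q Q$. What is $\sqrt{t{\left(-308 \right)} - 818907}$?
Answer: $i \sqrt{724043} \approx 850.91 i$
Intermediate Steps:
$t{\left(Q \right)} = Q^{2}$
$\sqrt{t{\left(-308 \right)} - 818907} = \sqrt{\left(-308\right)^{2} - 818907} = \sqrt{94864 - 818907} = \sqrt{-724043} = i \sqrt{724043}$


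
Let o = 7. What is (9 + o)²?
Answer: 256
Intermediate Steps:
(9 + o)² = (9 + 7)² = 16² = 256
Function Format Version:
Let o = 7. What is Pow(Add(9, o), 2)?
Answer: 256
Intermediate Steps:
Pow(Add(9, o), 2) = Pow(Add(9, 7), 2) = Pow(16, 2) = 256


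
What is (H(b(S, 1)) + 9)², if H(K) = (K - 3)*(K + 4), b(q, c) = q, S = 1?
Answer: 1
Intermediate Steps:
H(K) = (-3 + K)*(4 + K)
(H(b(S, 1)) + 9)² = ((-12 + 1 + 1²) + 9)² = ((-12 + 1 + 1) + 9)² = (-10 + 9)² = (-1)² = 1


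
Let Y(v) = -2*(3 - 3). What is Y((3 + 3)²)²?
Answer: 0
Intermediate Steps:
Y(v) = 0 (Y(v) = -2*0 = 0)
Y((3 + 3)²)² = 0² = 0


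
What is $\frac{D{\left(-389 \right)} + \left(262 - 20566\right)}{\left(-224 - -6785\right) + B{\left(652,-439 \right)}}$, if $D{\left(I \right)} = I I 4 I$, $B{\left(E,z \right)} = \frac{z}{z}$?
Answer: $- \frac{117737890}{3281} \approx -35885.0$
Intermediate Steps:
$B{\left(E,z \right)} = 1$
$D{\left(I \right)} = 4 I^{3}$ ($D{\left(I \right)} = I^{2} \cdot 4 I = 4 I^{3}$)
$\frac{D{\left(-389 \right)} + \left(262 - 20566\right)}{\left(-224 - -6785\right) + B{\left(652,-439 \right)}} = \frac{4 \left(-389\right)^{3} + \left(262 - 20566\right)}{\left(-224 - -6785\right) + 1} = \frac{4 \left(-58863869\right) + \left(262 - 20566\right)}{\left(-224 + 6785\right) + 1} = \frac{-235455476 - 20304}{6561 + 1} = - \frac{235475780}{6562} = \left(-235475780\right) \frac{1}{6562} = - \frac{117737890}{3281}$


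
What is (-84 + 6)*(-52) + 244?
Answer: 4300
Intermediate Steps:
(-84 + 6)*(-52) + 244 = -78*(-52) + 244 = 4056 + 244 = 4300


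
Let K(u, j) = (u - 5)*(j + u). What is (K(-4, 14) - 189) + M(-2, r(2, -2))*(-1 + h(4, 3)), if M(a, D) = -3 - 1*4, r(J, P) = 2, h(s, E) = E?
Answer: -293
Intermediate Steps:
K(u, j) = (-5 + u)*(j + u)
M(a, D) = -7 (M(a, D) = -3 - 4 = -7)
(K(-4, 14) - 189) + M(-2, r(2, -2))*(-1 + h(4, 3)) = (((-4)² - 5*14 - 5*(-4) + 14*(-4)) - 189) - 7*(-1 + 3) = ((16 - 70 + 20 - 56) - 189) - 7*2 = (-90 - 189) - 14 = -279 - 14 = -293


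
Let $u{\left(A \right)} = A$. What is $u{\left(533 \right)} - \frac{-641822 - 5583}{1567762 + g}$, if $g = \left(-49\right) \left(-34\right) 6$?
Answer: $\frac{841592419}{1577758} \approx 533.41$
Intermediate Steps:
$g = 9996$ ($g = 1666 \cdot 6 = 9996$)
$u{\left(533 \right)} - \frac{-641822 - 5583}{1567762 + g} = 533 - \frac{-641822 - 5583}{1567762 + 9996} = 533 - - \frac{647405}{1577758} = 533 + \frac{647405}{1577758} = \frac{841592419}{1577758}$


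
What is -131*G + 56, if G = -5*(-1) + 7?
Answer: -1516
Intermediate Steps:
G = 12 (G = 5 + 7 = 12)
-131*G + 56 = -131*12 + 56 = -1572 + 56 = -1516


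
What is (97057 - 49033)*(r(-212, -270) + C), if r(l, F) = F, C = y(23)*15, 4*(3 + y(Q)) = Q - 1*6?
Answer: -12066030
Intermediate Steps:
y(Q) = -9/2 + Q/4 (y(Q) = -3 + (Q - 1*6)/4 = -3 + (Q - 6)/4 = -3 + (-6 + Q)/4 = -3 + (-3/2 + Q/4) = -9/2 + Q/4)
C = 75/4 (C = (-9/2 + (¼)*23)*15 = (-9/2 + 23/4)*15 = (5/4)*15 = 75/4 ≈ 18.750)
(97057 - 49033)*(r(-212, -270) + C) = (97057 - 49033)*(-270 + 75/4) = 48024*(-1005/4) = -12066030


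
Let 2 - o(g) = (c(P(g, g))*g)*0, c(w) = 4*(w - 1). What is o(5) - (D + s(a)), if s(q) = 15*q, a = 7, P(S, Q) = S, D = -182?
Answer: 79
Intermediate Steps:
c(w) = -4 + 4*w (c(w) = 4*(-1 + w) = -4 + 4*w)
o(g) = 2 (o(g) = 2 - (-4 + 4*g)*g*0 = 2 - g*(-4 + 4*g)*0 = 2 - 1*0 = 2 + 0 = 2)
o(5) - (D + s(a)) = 2 - (-182 + 15*7) = 2 - (-182 + 105) = 2 - 1*(-77) = 2 + 77 = 79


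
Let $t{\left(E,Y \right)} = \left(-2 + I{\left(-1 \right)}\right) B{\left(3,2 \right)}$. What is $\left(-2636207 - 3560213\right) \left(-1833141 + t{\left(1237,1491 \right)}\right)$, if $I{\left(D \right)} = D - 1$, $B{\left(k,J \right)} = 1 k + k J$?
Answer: $11359134626340$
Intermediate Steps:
$B{\left(k,J \right)} = k + J k$
$I{\left(D \right)} = -1 + D$
$t{\left(E,Y \right)} = -36$ ($t{\left(E,Y \right)} = \left(-2 - 2\right) 3 \left(1 + 2\right) = \left(-2 - 2\right) 3 \cdot 3 = \left(-4\right) 9 = -36$)
$\left(-2636207 - 3560213\right) \left(-1833141 + t{\left(1237,1491 \right)}\right) = \left(-2636207 - 3560213\right) \left(-1833141 - 36\right) = \left(-6196420\right) \left(-1833177\right) = 11359134626340$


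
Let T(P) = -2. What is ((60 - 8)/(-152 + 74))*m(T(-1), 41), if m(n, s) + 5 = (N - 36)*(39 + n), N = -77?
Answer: 8372/3 ≈ 2790.7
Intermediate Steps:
m(n, s) = -4412 - 113*n (m(n, s) = -5 + (-77 - 36)*(39 + n) = -5 - 113*(39 + n) = -5 + (-4407 - 113*n) = -4412 - 113*n)
((60 - 8)/(-152 + 74))*m(T(-1), 41) = ((60 - 8)/(-152 + 74))*(-4412 - 113*(-2)) = (52/(-78))*(-4412 + 226) = (52*(-1/78))*(-4186) = -⅔*(-4186) = 8372/3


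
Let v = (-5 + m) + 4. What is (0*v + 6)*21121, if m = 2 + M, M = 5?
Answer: 126726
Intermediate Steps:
m = 7 (m = 2 + 5 = 7)
v = 6 (v = (-5 + 7) + 4 = 2 + 4 = 6)
(0*v + 6)*21121 = (0*6 + 6)*21121 = (0 + 6)*21121 = 6*21121 = 126726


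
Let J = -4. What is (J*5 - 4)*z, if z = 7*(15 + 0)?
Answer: -2520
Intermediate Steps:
z = 105 (z = 7*15 = 105)
(J*5 - 4)*z = (-4*5 - 4)*105 = (-20 - 4)*105 = -24*105 = -2520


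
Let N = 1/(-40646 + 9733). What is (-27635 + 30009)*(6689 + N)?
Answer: 490888730944/30913 ≈ 1.5880e+7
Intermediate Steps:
N = -1/30913 (N = 1/(-30913) = -1/30913 ≈ -3.2349e-5)
(-27635 + 30009)*(6689 + N) = (-27635 + 30009)*(6689 - 1/30913) = 2374*(206777056/30913) = 490888730944/30913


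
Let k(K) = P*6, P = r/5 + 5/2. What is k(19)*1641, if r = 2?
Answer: 142767/5 ≈ 28553.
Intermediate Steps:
P = 29/10 (P = 2/5 + 5/2 = 2*(⅕) + 5*(½) = ⅖ + 5/2 = 29/10 ≈ 2.9000)
k(K) = 87/5 (k(K) = (29/10)*6 = 87/5)
k(19)*1641 = (87/5)*1641 = 142767/5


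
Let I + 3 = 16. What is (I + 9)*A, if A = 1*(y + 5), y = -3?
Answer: 44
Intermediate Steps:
A = 2 (A = 1*(-3 + 5) = 1*2 = 2)
I = 13 (I = -3 + 16 = 13)
(I + 9)*A = (13 + 9)*2 = 22*2 = 44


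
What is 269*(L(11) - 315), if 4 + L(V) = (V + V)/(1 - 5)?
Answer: -174581/2 ≈ -87291.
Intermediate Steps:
L(V) = -4 - V/2 (L(V) = -4 + (V + V)/(1 - 5) = -4 + (2*V)/(-4) = -4 + (2*V)*(-¼) = -4 - V/2)
269*(L(11) - 315) = 269*((-4 - ½*11) - 315) = 269*((-4 - 11/2) - 315) = 269*(-19/2 - 315) = 269*(-649/2) = -174581/2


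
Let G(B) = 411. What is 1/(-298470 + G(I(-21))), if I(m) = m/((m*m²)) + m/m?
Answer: -1/298059 ≈ -3.3550e-6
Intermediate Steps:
I(m) = 1 + m⁻² (I(m) = m/(m³) + 1 = m/m³ + 1 = m⁻² + 1 = 1 + m⁻²)
1/(-298470 + G(I(-21))) = 1/(-298470 + 411) = 1/(-298059) = -1/298059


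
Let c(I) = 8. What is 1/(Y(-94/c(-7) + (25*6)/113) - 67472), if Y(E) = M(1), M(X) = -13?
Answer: -1/67485 ≈ -1.4818e-5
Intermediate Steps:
Y(E) = -13
1/(Y(-94/c(-7) + (25*6)/113) - 67472) = 1/(-13 - 67472) = 1/(-67485) = -1/67485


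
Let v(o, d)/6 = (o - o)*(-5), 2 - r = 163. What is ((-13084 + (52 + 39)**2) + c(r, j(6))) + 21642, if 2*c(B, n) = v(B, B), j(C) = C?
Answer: 16839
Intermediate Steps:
r = -161 (r = 2 - 1*163 = 2 - 163 = -161)
v(o, d) = 0 (v(o, d) = 6*((o - o)*(-5)) = 6*(0*(-5)) = 6*0 = 0)
c(B, n) = 0 (c(B, n) = (1/2)*0 = 0)
((-13084 + (52 + 39)**2) + c(r, j(6))) + 21642 = ((-13084 + (52 + 39)**2) + 0) + 21642 = ((-13084 + 91**2) + 0) + 21642 = ((-13084 + 8281) + 0) + 21642 = (-4803 + 0) + 21642 = -4803 + 21642 = 16839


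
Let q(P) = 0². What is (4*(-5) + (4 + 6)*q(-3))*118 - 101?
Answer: -2461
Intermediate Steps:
q(P) = 0
(4*(-5) + (4 + 6)*q(-3))*118 - 101 = (4*(-5) + (4 + 6)*0)*118 - 101 = (-20 + 10*0)*118 - 101 = (-20 + 0)*118 - 101 = -20*118 - 101 = -2360 - 101 = -2461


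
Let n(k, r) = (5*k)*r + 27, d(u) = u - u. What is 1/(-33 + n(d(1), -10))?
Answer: -⅙ ≈ -0.16667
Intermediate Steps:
d(u) = 0
n(k, r) = 27 + 5*k*r (n(k, r) = 5*k*r + 27 = 27 + 5*k*r)
1/(-33 + n(d(1), -10)) = 1/(-33 + (27 + 5*0*(-10))) = 1/(-33 + (27 + 0)) = 1/(-33 + 27) = 1/(-6) = -⅙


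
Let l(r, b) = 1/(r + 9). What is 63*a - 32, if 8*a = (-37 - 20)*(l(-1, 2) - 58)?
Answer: 1660585/64 ≈ 25947.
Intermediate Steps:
l(r, b) = 1/(9 + r)
a = 26391/64 (a = ((-37 - 20)*(1/(9 - 1) - 58))/8 = (-57*(1/8 - 58))/8 = (-57*(⅛ - 58))/8 = (-57*(-463/8))/8 = (⅛)*(26391/8) = 26391/64 ≈ 412.36)
63*a - 32 = 63*(26391/64) - 32 = 1662633/64 - 32 = 1660585/64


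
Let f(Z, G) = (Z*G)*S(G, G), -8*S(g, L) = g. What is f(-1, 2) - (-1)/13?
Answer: 15/26 ≈ 0.57692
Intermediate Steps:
S(g, L) = -g/8
f(Z, G) = -Z*G**2/8 (f(Z, G) = (Z*G)*(-G/8) = (G*Z)*(-G/8) = -Z*G**2/8)
f(-1, 2) - (-1)/13 = -1/8*(-1)*2**2 - (-1)/13 = -1/8*(-1)*4 - (-1)/13 = 1/2 - 1*(-1/13) = 1/2 + 1/13 = 15/26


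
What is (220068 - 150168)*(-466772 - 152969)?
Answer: -43319895900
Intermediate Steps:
(220068 - 150168)*(-466772 - 152969) = 69900*(-619741) = -43319895900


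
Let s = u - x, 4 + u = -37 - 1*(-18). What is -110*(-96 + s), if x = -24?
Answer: 10450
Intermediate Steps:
u = -23 (u = -4 + (-37 - 1*(-18)) = -4 + (-37 + 18) = -4 - 19 = -23)
s = 1 (s = -23 - 1*(-24) = -23 + 24 = 1)
-110*(-96 + s) = -110*(-96 + 1) = -110*(-95) = 10450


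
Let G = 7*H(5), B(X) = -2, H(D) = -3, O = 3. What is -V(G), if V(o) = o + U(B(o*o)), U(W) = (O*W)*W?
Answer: 9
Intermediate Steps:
U(W) = 3*W² (U(W) = (3*W)*W = 3*W²)
G = -21 (G = 7*(-3) = -21)
V(o) = 12 + o (V(o) = o + 3*(-2)² = o + 3*4 = o + 12 = 12 + o)
-V(G) = -(12 - 21) = -1*(-9) = 9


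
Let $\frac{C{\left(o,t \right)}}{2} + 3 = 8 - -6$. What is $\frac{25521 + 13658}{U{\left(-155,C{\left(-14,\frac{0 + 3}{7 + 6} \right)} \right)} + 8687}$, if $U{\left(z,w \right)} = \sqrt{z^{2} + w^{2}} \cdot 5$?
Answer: $\frac{340347973}{74851244} - \frac{195895 \sqrt{24509}}{74851244} \approx 4.1373$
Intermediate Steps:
$C{\left(o,t \right)} = 22$ ($C{\left(o,t \right)} = -6 + 2 \left(8 - -6\right) = -6 + 2 \left(8 + 6\right) = -6 + 2 \cdot 14 = -6 + 28 = 22$)
$U{\left(z,w \right)} = 5 \sqrt{w^{2} + z^{2}}$ ($U{\left(z,w \right)} = \sqrt{w^{2} + z^{2}} \cdot 5 = 5 \sqrt{w^{2} + z^{2}}$)
$\frac{25521 + 13658}{U{\left(-155,C{\left(-14,\frac{0 + 3}{7 + 6} \right)} \right)} + 8687} = \frac{25521 + 13658}{5 \sqrt{22^{2} + \left(-155\right)^{2}} + 8687} = \frac{39179}{5 \sqrt{484 + 24025} + 8687} = \frac{39179}{5 \sqrt{24509} + 8687} = \frac{39179}{8687 + 5 \sqrt{24509}}$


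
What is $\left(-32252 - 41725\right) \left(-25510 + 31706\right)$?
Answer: $-458361492$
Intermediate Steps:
$\left(-32252 - 41725\right) \left(-25510 + 31706\right) = \left(-73977\right) 6196 = -458361492$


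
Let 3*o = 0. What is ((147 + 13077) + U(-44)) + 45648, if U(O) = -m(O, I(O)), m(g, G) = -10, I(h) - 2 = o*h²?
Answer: 58882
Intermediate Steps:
o = 0 (o = (⅓)*0 = 0)
I(h) = 2 (I(h) = 2 + 0*h² = 2 + 0 = 2)
U(O) = 10 (U(O) = -1*(-10) = 10)
((147 + 13077) + U(-44)) + 45648 = ((147 + 13077) + 10) + 45648 = (13224 + 10) + 45648 = 13234 + 45648 = 58882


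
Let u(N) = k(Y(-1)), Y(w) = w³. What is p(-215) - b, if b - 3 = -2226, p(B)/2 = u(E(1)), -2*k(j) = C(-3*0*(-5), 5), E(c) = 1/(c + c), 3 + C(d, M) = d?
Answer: 2226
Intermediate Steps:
C(d, M) = -3 + d
E(c) = 1/(2*c)
k(j) = 3/2 (k(j) = -(-3 - 3*0*(-5))/2 = -(-3 + 0*(-5))/2 = -(-3 + 0)/2 = -½*(-3) = 3/2)
u(N) = 3/2
p(B) = 3 (p(B) = 2*(3/2) = 3)
b = -2223 (b = 3 - 2226 = -2223)
p(-215) - b = 3 - 1*(-2223) = 3 + 2223 = 2226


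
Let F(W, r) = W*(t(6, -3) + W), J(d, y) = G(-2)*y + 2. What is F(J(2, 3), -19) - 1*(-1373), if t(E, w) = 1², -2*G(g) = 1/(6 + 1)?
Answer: 270083/196 ≈ 1378.0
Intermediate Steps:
G(g) = -1/14 (G(g) = -1/(2*(6 + 1)) = -½/7 = -½*⅐ = -1/14)
t(E, w) = 1
J(d, y) = 2 - y/14 (J(d, y) = -y/14 + 2 = 2 - y/14)
F(W, r) = W*(1 + W)
F(J(2, 3), -19) - 1*(-1373) = (2 - 1/14*3)*(1 + (2 - 1/14*3)) - 1*(-1373) = (2 - 3/14)*(1 + (2 - 3/14)) + 1373 = 25*(1 + 25/14)/14 + 1373 = (25/14)*(39/14) + 1373 = 975/196 + 1373 = 270083/196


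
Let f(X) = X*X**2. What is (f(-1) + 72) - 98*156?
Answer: -15217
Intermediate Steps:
f(X) = X**3
(f(-1) + 72) - 98*156 = ((-1)**3 + 72) - 98*156 = (-1 + 72) - 15288 = 71 - 15288 = -15217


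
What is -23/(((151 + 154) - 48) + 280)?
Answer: -23/537 ≈ -0.042831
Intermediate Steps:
-23/(((151 + 154) - 48) + 280) = -23/((305 - 48) + 280) = -23/(257 + 280) = -23/537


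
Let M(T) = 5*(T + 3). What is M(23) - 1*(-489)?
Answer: 619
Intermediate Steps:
M(T) = 15 + 5*T (M(T) = 5*(3 + T) = 15 + 5*T)
M(23) - 1*(-489) = (15 + 5*23) - 1*(-489) = (15 + 115) + 489 = 130 + 489 = 619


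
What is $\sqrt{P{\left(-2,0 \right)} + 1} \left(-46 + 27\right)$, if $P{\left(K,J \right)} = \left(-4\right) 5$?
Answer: $- 19 i \sqrt{19} \approx - 82.819 i$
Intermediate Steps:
$P{\left(K,J \right)} = -20$
$\sqrt{P{\left(-2,0 \right)} + 1} \left(-46 + 27\right) = \sqrt{-20 + 1} \left(-46 + 27\right) = \sqrt{-19} \left(-19\right) = i \sqrt{19} \left(-19\right) = - 19 i \sqrt{19}$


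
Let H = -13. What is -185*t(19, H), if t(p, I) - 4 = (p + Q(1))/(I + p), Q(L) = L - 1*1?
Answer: -7955/6 ≈ -1325.8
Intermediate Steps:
Q(L) = -1 + L (Q(L) = L - 1 = -1 + L)
t(p, I) = 4 + p/(I + p) (t(p, I) = 4 + (p + (-1 + 1))/(I + p) = 4 + (p + 0)/(I + p) = 4 + p/(I + p))
-185*t(19, H) = -185*(4*(-13) + 5*19)/(-13 + 19) = -185*(-52 + 95)/6 = -185*43/6 = -7955/6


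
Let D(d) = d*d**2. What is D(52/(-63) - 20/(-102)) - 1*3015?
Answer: -3704176128689/1228480911 ≈ -3015.3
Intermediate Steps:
D(d) = d**3
D(52/(-63) - 20/(-102)) - 1*3015 = (52/(-63) - 20/(-102))**3 - 1*3015 = (52*(-1/63) - 20*(-1/102))**3 - 3015 = (-52/63 + 10/51)**3 - 3015 = (-674/1071)**3 - 3015 = -306182024/1228480911 - 3015 = -3704176128689/1228480911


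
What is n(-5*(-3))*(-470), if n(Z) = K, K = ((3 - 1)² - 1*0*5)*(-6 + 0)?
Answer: 11280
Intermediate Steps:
K = -24 (K = (2² + 0*5)*(-6) = (4 + 0)*(-6) = 4*(-6) = -24)
n(Z) = -24
n(-5*(-3))*(-470) = -24*(-470) = 11280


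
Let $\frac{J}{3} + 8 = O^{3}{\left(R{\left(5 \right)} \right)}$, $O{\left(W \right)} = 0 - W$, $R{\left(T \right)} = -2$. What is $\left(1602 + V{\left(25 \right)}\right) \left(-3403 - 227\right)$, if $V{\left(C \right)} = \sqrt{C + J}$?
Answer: $-5833410$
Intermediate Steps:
$O{\left(W \right)} = - W$
$J = 0$ ($J = -24 + 3 \left(\left(-1\right) \left(-2\right)\right)^{3} = -24 + 3 \cdot 2^{3} = -24 + 3 \cdot 8 = -24 + 24 = 0$)
$V{\left(C \right)} = \sqrt{C}$ ($V{\left(C \right)} = \sqrt{C + 0} = \sqrt{C}$)
$\left(1602 + V{\left(25 \right)}\right) \left(-3403 - 227\right) = \left(1602 + \sqrt{25}\right) \left(-3403 - 227\right) = \left(1602 + 5\right) \left(-3630\right) = 1607 \left(-3630\right) = -5833410$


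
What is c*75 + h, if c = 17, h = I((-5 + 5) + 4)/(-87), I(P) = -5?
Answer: 110930/87 ≈ 1275.1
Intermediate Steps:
h = 5/87 (h = -5/(-87) = -5*(-1/87) = 5/87 ≈ 0.057471)
c*75 + h = 17*75 + 5/87 = 1275 + 5/87 = 110930/87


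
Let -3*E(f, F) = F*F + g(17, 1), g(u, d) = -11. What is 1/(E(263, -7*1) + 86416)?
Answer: 3/259210 ≈ 1.1574e-5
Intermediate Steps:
E(f, F) = 11/3 - F²/3 (E(f, F) = -(F*F - 11)/3 = -(F² - 11)/3 = -(-11 + F²)/3 = 11/3 - F²/3)
1/(E(263, -7*1) + 86416) = 1/((11/3 - (-7*1)²/3) + 86416) = 1/((11/3 - ⅓*(-7)²) + 86416) = 1/((11/3 - ⅓*49) + 86416) = 1/((11/3 - 49/3) + 86416) = 1/(-38/3 + 86416) = 1/(259210/3) = 3/259210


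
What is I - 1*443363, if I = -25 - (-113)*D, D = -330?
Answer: -480678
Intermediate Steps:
I = -37315 (I = -25 - (-113)*(-330) = -25 - 113*330 = -25 - 37290 = -37315)
I - 1*443363 = -37315 - 1*443363 = -37315 - 443363 = -480678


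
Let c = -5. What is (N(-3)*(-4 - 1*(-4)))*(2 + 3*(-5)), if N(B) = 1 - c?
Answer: 0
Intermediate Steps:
N(B) = 6 (N(B) = 1 - 1*(-5) = 1 + 5 = 6)
(N(-3)*(-4 - 1*(-4)))*(2 + 3*(-5)) = (6*(-4 - 1*(-4)))*(2 + 3*(-5)) = (6*(-4 + 4))*(2 - 15) = (6*0)*(-13) = 0*(-13) = 0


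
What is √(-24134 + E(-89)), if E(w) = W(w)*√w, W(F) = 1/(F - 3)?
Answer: √(-51067544 - 23*I*√89)/46 ≈ 0.00033004 - 155.35*I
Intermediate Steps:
W(F) = 1/(-3 + F)
E(w) = √w/(-3 + w)
√(-24134 + E(-89)) = √(-24134 + √(-89)/(-3 - 89)) = √(-24134 + (I*√89)/(-92)) = √(-24134 + (I*√89)*(-1/92)) = √(-24134 - I*√89/92)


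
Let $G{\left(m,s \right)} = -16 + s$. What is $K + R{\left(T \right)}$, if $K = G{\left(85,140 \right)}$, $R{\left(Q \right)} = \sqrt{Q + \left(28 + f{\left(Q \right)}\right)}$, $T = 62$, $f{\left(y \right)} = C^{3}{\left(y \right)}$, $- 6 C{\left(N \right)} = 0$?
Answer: $124 + 3 \sqrt{10} \approx 133.49$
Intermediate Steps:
$C{\left(N \right)} = 0$ ($C{\left(N \right)} = \left(- \frac{1}{6}\right) 0 = 0$)
$f{\left(y \right)} = 0$ ($f{\left(y \right)} = 0^{3} = 0$)
$R{\left(Q \right)} = \sqrt{28 + Q}$ ($R{\left(Q \right)} = \sqrt{Q + \left(28 + 0\right)} = \sqrt{Q + 28} = \sqrt{28 + Q}$)
$K = 124$ ($K = -16 + 140 = 124$)
$K + R{\left(T \right)} = 124 + \sqrt{28 + 62} = 124 + \sqrt{90} = 124 + 3 \sqrt{10}$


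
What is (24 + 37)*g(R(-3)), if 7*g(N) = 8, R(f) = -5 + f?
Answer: 488/7 ≈ 69.714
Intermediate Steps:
g(N) = 8/7 (g(N) = (1/7)*8 = 8/7)
(24 + 37)*g(R(-3)) = (24 + 37)*(8/7) = 61*(8/7) = 488/7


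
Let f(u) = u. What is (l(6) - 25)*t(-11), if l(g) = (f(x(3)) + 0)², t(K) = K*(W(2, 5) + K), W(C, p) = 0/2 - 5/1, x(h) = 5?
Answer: 0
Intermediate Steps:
W(C, p) = -5 (W(C, p) = 0*(½) - 5*1 = 0 - 5 = -5)
t(K) = K*(-5 + K)
l(g) = 25 (l(g) = (5 + 0)² = 5² = 25)
(l(6) - 25)*t(-11) = (25 - 25)*(-11*(-5 - 11)) = 0*(-11*(-16)) = 0*176 = 0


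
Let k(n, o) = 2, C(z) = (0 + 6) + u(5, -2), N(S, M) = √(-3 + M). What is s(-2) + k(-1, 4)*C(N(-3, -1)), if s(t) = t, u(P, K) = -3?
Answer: 4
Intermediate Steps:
C(z) = 3 (C(z) = (0 + 6) - 3 = 6 - 3 = 3)
s(-2) + k(-1, 4)*C(N(-3, -1)) = -2 + 2*3 = -2 + 6 = 4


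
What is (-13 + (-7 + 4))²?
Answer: 256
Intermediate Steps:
(-13 + (-7 + 4))² = (-13 - 3)² = (-16)² = 256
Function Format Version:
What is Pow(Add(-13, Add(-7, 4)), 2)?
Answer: 256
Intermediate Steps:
Pow(Add(-13, Add(-7, 4)), 2) = Pow(Add(-13, -3), 2) = Pow(-16, 2) = 256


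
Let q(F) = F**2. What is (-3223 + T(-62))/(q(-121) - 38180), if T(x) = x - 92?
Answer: 3377/23539 ≈ 0.14346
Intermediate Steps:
T(x) = -92 + x
(-3223 + T(-62))/(q(-121) - 38180) = (-3223 + (-92 - 62))/((-121)**2 - 38180) = (-3223 - 154)/(14641 - 38180) = -3377/(-23539) = -3377*(-1/23539) = 3377/23539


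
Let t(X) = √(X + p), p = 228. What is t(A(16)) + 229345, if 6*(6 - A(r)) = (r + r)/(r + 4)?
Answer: 229345 + √52590/15 ≈ 2.2936e+5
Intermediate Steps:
A(r) = 6 - r/(3*(4 + r)) (A(r) = 6 - (r + r)/(6*(r + 4)) = 6 - 2*r/(6*(4 + r)) = 6 - r/(3*(4 + r)))
t(X) = √(228 + X) (t(X) = √(X + 228) = √(228 + X))
t(A(16)) + 229345 = √(228 + (72 + 17*16)/(3*(4 + 16))) + 229345 = √(228 + (⅓)*(72 + 272)/20) + 229345 = √(228 + (⅓)*(1/20)*344) + 229345 = √(228 + 86/15) + 229345 = √(3506/15) + 229345 = √52590/15 + 229345 = 229345 + √52590/15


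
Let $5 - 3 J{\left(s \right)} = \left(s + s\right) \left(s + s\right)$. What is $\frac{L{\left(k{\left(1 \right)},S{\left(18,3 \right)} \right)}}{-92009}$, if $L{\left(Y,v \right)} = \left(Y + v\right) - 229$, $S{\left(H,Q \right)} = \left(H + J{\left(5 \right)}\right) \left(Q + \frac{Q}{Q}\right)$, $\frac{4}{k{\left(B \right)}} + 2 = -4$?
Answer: $\frac{853}{276027} \approx 0.0030903$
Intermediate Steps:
$J{\left(s \right)} = \frac{5}{3} - \frac{4 s^{2}}{3}$ ($J{\left(s \right)} = \frac{5}{3} - \frac{\left(s + s\right) \left(s + s\right)}{3} = \frac{5}{3} - \frac{2 s 2 s}{3} = \frac{5}{3} - \frac{4 s^{2}}{3}$)
$k{\left(B \right)} = - \frac{2}{3}$ ($k{\left(B \right)} = \frac{4}{-2 - 4} = \frac{4}{-6} = 4 \left(- \frac{1}{6}\right) = - \frac{2}{3}$)
$S{\left(H,Q \right)} = \left(1 + Q\right) \left(- \frac{95}{3} + H\right)$ ($S{\left(H,Q \right)} = \left(H + \left(\frac{5}{3} - \frac{4 \cdot 5^{2}}{3}\right)\right) \left(Q + \frac{Q}{Q}\right) = \left(H + \left(\frac{5}{3} - \frac{100}{3}\right)\right) \left(Q + 1\right) = \left(H + \left(\frac{5}{3} - \frac{100}{3}\right)\right) \left(1 + Q\right) = \left(H - \frac{95}{3}\right) \left(1 + Q\right) = \left(- \frac{95}{3} + H\right) \left(1 + Q\right) = \left(1 + Q\right) \left(- \frac{95}{3} + H\right)$)
$L{\left(Y,v \right)} = -229 + Y + v$
$\frac{L{\left(k{\left(1 \right)},S{\left(18,3 \right)} \right)}}{-92009} = \frac{-229 - \frac{2}{3} + \left(- \frac{95}{3} + 18 - 95 + 18 \cdot 3\right)}{-92009} = \left(-229 - \frac{2}{3} + \left(- \frac{95}{3} + 18 - 95 + 54\right)\right) \left(- \frac{1}{92009}\right) = \left(-229 - \frac{2}{3} - \frac{164}{3}\right) \left(- \frac{1}{92009}\right) = \left(- \frac{853}{3}\right) \left(- \frac{1}{92009}\right) = \frac{853}{276027}$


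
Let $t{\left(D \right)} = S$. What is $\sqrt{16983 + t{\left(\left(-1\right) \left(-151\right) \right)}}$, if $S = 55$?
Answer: $\sqrt{17038} \approx 130.53$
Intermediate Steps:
$t{\left(D \right)} = 55$
$\sqrt{16983 + t{\left(\left(-1\right) \left(-151\right) \right)}} = \sqrt{16983 + 55} = \sqrt{17038}$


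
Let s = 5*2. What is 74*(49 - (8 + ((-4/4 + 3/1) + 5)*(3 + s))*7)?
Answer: -47656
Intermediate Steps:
s = 10
74*(49 - (8 + ((-4/4 + 3/1) + 5)*(3 + s))*7) = 74*(49 - (8 + ((-4/4 + 3/1) + 5)*(3 + 10))*7) = 74*(49 - (8 + ((-4*¼ + 3*1) + 5)*13)*7) = 74*(49 - (8 + ((-1 + 3) + 5)*13)*7) = 74*(49 - (8 + (2 + 5)*13)*7) = 74*(49 - (8 + 7*13)*7) = 74*(49 - (8 + 91)*7) = 74*(49 - 99*7) = 74*(49 - 1*693) = 74*(49 - 693) = 74*(-644) = -47656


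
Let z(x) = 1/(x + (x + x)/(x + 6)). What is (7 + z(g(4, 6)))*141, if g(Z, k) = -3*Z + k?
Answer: 987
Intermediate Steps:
g(Z, k) = k - 3*Z
z(x) = 1/(x + 2*x/(6 + x)) (z(x) = 1/(x + (2*x)/(6 + x)) = 1/(x + 2*x/(6 + x)))
(7 + z(g(4, 6)))*141 = (7 + (6 + (6 - 3*4))/((6 - 3*4)*(8 + (6 - 3*4))))*141 = (7 + (6 + (6 - 12))/((6 - 12)*(8 + (6 - 12))))*141 = (7 + (6 - 6)/((-6)*(8 - 6)))*141 = (7 - 1/6*0/2)*141 = (7 - 1/6*1/2*0)*141 = (7 + 0)*141 = 7*141 = 987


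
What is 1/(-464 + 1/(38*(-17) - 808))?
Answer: -1454/674657 ≈ -0.0021552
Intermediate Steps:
1/(-464 + 1/(38*(-17) - 808)) = 1/(-464 + 1/(-646 - 808)) = 1/(-464 + 1/(-1454)) = 1/(-464 - 1/1454) = 1/(-674657/1454) = -1454/674657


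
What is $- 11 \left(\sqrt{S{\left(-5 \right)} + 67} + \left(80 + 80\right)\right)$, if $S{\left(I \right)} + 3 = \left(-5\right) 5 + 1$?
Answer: $-1760 - 22 \sqrt{10} \approx -1829.6$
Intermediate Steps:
$S{\left(I \right)} = -27$ ($S{\left(I \right)} = -3 + \left(\left(-5\right) 5 + 1\right) = -3 + \left(-25 + 1\right) = -3 - 24 = -27$)
$- 11 \left(\sqrt{S{\left(-5 \right)} + 67} + \left(80 + 80\right)\right) = - 11 \left(\sqrt{-27 + 67} + \left(80 + 80\right)\right) = - 11 \left(\sqrt{40} + 160\right) = - 11 \left(2 \sqrt{10} + 160\right) = - 11 \left(160 + 2 \sqrt{10}\right) = -1760 - 22 \sqrt{10}$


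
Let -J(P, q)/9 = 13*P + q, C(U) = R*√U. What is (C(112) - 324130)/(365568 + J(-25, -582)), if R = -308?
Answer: -324130/373731 - 1232*√7/373731 ≈ -0.87600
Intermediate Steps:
C(U) = -308*√U
J(P, q) = -117*P - 9*q (J(P, q) = -9*(13*P + q) = -9*(q + 13*P) = -117*P - 9*q)
(C(112) - 324130)/(365568 + J(-25, -582)) = (-1232*√7 - 324130)/(365568 + (-117*(-25) - 9*(-582))) = (-1232*√7 - 324130)/(365568 + (2925 + 5238)) = (-1232*√7 - 324130)/(365568 + 8163) = (-324130 - 1232*√7)/373731 = (-324130 - 1232*√7)*(1/373731) = -324130/373731 - 1232*√7/373731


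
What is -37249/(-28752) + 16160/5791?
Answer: 680341279/166502832 ≈ 4.0861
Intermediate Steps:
-37249/(-28752) + 16160/5791 = -37249*(-1/28752) + 16160*(1/5791) = 37249/28752 + 16160/5791 = 680341279/166502832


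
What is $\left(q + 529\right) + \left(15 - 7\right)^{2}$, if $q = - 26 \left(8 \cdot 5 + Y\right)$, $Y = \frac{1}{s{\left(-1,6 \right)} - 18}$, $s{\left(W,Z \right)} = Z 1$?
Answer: $- \frac{2669}{6} \approx -444.83$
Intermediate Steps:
$s{\left(W,Z \right)} = Z$
$Y = - \frac{1}{12}$ ($Y = \frac{1}{6 - 18} = \frac{1}{-12} = - \frac{1}{12} \approx -0.083333$)
$q = - \frac{6227}{6}$ ($q = - 26 \left(8 \cdot 5 - \frac{1}{12}\right) = - 26 \left(40 - \frac{1}{12}\right) = \left(-26\right) \frac{479}{12} = - \frac{6227}{6} \approx -1037.8$)
$\left(q + 529\right) + \left(15 - 7\right)^{2} = \left(- \frac{6227}{6} + 529\right) + \left(15 - 7\right)^{2} = - \frac{3053}{6} + 8^{2} = - \frac{3053}{6} + 64 = - \frac{2669}{6}$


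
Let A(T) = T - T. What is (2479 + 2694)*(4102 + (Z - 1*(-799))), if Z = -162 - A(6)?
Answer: 24514847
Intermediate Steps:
A(T) = 0
Z = -162 (Z = -162 - 1*0 = -162 + 0 = -162)
(2479 + 2694)*(4102 + (Z - 1*(-799))) = (2479 + 2694)*(4102 + (-162 - 1*(-799))) = 5173*(4102 + (-162 + 799)) = 5173*(4102 + 637) = 5173*4739 = 24514847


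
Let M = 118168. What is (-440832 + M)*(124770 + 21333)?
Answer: -47142178392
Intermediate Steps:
(-440832 + M)*(124770 + 21333) = (-440832 + 118168)*(124770 + 21333) = -322664*146103 = -47142178392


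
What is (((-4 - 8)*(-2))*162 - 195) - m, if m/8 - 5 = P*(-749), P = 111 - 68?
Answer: 261309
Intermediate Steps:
P = 43
m = -257616 (m = 40 + 8*(43*(-749)) = 40 + 8*(-32207) = 40 - 257656 = -257616)
(((-4 - 8)*(-2))*162 - 195) - m = (((-4 - 8)*(-2))*162 - 195) - 1*(-257616) = (-12*(-2)*162 - 195) + 257616 = (24*162 - 195) + 257616 = (3888 - 195) + 257616 = 3693 + 257616 = 261309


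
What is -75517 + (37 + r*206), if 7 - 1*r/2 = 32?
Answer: -85780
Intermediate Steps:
r = -50 (r = 14 - 2*32 = 14 - 64 = -50)
-75517 + (37 + r*206) = -75517 + (37 - 50*206) = -75517 + (37 - 10300) = -75517 - 10263 = -85780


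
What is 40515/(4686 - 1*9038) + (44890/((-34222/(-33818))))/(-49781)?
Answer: -564390297155/55329034496 ≈ -10.201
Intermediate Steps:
40515/(4686 - 1*9038) + (44890/((-34222/(-33818))))/(-49781) = 40515/(4686 - 9038) + (44890/((-34222*(-1/33818))))*(-1/49781) = 40515/(-4352) + (44890/(17111/16909))*(-1/49781) = 40515*(-1/4352) + (44890*(16909/17111))*(-1/49781) = -40515/4352 + (759045010/17111)*(-1/49781) = -40515/4352 - 11329030/12713473 = -564390297155/55329034496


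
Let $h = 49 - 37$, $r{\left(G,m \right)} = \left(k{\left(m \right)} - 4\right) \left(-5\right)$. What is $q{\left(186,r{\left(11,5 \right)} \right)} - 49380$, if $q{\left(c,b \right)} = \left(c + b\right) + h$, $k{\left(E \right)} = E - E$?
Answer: $-49162$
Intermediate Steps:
$k{\left(E \right)} = 0$
$r{\left(G,m \right)} = 20$ ($r{\left(G,m \right)} = \left(0 - 4\right) \left(-5\right) = \left(-4\right) \left(-5\right) = 20$)
$h = 12$
$q{\left(c,b \right)} = 12 + b + c$ ($q{\left(c,b \right)} = \left(c + b\right) + 12 = \left(b + c\right) + 12 = 12 + b + c$)
$q{\left(186,r{\left(11,5 \right)} \right)} - 49380 = \left(12 + 20 + 186\right) - 49380 = 218 - 49380 = -49162$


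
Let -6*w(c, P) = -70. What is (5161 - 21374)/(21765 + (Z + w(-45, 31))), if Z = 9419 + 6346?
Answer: -48639/112625 ≈ -0.43187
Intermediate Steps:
Z = 15765
w(c, P) = 35/3 (w(c, P) = -⅙*(-70) = 35/3)
(5161 - 21374)/(21765 + (Z + w(-45, 31))) = (5161 - 21374)/(21765 + (15765 + 35/3)) = -16213/(21765 + 47330/3) = -16213/112625/3 = -16213*3/112625 = -48639/112625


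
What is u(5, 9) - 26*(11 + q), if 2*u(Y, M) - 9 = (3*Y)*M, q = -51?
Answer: 1112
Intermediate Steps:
u(Y, M) = 9/2 + 3*M*Y/2 (u(Y, M) = 9/2 + ((3*Y)*M)/2 = 9/2 + (3*M*Y)/2 = 9/2 + 3*M*Y/2)
u(5, 9) - 26*(11 + q) = (9/2 + (3/2)*9*5) - 26*(11 - 51) = (9/2 + 135/2) - 26*(-40) = 72 + 1040 = 1112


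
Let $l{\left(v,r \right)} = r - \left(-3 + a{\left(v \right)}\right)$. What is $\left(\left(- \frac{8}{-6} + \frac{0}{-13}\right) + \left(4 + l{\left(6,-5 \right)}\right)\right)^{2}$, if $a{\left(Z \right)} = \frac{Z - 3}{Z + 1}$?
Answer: $\frac{3721}{441} \approx 8.4376$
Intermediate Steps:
$a{\left(Z \right)} = \frac{-3 + Z}{1 + Z}$
$l{\left(v,r \right)} = 3 + r - \frac{-3 + v}{1 + v}$ ($l{\left(v,r \right)} = r - \left(-3 + \frac{-3 + v}{1 + v}\right) = 3 + r - \frac{-3 + v}{1 + v}$)
$\left(\left(- \frac{8}{-6} + \frac{0}{-13}\right) + \left(4 + l{\left(6,-5 \right)}\right)\right)^{2} = \left(\left(- \frac{8}{-6} + \frac{0}{-13}\right) + \left(4 + \frac{3 - 6 + \left(1 + 6\right) \left(3 - 5\right)}{1 + 6}\right)\right)^{2} = \left(\left(\left(-8\right) \left(- \frac{1}{6}\right) + 0 \left(- \frac{1}{13}\right)\right) + \left(4 + \frac{3 - 6 + 7 \left(-2\right)}{7}\right)\right)^{2} = \left(\left(\frac{4}{3} + 0\right) + \left(4 + \frac{3 - 6 - 14}{7}\right)\right)^{2} = \left(\frac{4}{3} + \left(4 + \frac{1}{7} \left(-17\right)\right)\right)^{2} = \left(\frac{4}{3} + \left(4 - \frac{17}{7}\right)\right)^{2} = \left(\frac{4}{3} + \frac{11}{7}\right)^{2} = \left(\frac{61}{21}\right)^{2} = \frac{3721}{441}$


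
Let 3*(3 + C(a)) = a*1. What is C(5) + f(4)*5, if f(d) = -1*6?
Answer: -94/3 ≈ -31.333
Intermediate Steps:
C(a) = -3 + a/3 (C(a) = -3 + (a*1)/3 = -3 + a/3)
f(d) = -6
C(5) + f(4)*5 = (-3 + (⅓)*5) - 6*5 = (-3 + 5/3) - 30 = -4/3 - 30 = -94/3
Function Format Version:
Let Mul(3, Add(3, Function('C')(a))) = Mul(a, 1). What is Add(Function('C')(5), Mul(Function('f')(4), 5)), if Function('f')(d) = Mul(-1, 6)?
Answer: Rational(-94, 3) ≈ -31.333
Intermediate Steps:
Function('C')(a) = Add(-3, Mul(Rational(1, 3), a)) (Function('C')(a) = Add(-3, Mul(Rational(1, 3), Mul(a, 1))) = Add(-3, Mul(Rational(1, 3), a)))
Function('f')(d) = -6
Add(Function('C')(5), Mul(Function('f')(4), 5)) = Add(Add(-3, Mul(Rational(1, 3), 5)), Mul(-6, 5)) = Add(Add(-3, Rational(5, 3)), -30) = Add(Rational(-4, 3), -30) = Rational(-94, 3)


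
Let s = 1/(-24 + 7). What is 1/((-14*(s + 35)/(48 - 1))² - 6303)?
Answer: -638401/3954685647 ≈ -0.00016143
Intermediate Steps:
s = -1/17 (s = 1/(-17) = -1/17 ≈ -0.058824)
1/((-14*(s + 35)/(48 - 1))² - 6303) = 1/((-14*(-1/17 + 35)/(48 - 1))² - 6303) = 1/((-14/(47/(594/17)))² - 6303) = 1/((-14/(47*(17/594)))² - 6303) = 1/((-14/799/594)² - 6303) = 1/((-14*594/799)² - 6303) = 1/((-8316/799)² - 6303) = 1/(69155856/638401 - 6303) = 1/(-3954685647/638401) = -638401/3954685647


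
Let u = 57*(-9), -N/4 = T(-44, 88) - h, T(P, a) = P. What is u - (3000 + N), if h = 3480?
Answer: -17609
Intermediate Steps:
N = 14096 (N = -4*(-44 - 1*3480) = -4*(-44 - 3480) = -4*(-3524) = 14096)
u = -513
u - (3000 + N) = -513 - (3000 + 14096) = -513 - 1*17096 = -513 - 17096 = -17609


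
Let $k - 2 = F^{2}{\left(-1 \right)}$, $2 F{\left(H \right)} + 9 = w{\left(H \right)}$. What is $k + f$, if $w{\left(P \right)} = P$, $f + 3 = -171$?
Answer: $-147$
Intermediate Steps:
$f = -174$ ($f = -3 - 171 = -174$)
$F{\left(H \right)} = - \frac{9}{2} + \frac{H}{2}$
$k = 27$ ($k = 2 + \left(- \frac{9}{2} + \frac{1}{2} \left(-1\right)\right)^{2} = 2 + \left(- \frac{9}{2} - \frac{1}{2}\right)^{2} = 2 + \left(-5\right)^{2} = 2 + 25 = 27$)
$k + f = 27 - 174 = -147$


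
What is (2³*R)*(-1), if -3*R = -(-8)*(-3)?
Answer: -64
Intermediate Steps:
R = 8 (R = -(-4)*(-2*(-3))/3 = -(-4)*6/3 = -⅓*(-24) = 8)
(2³*R)*(-1) = (2³*8)*(-1) = (8*8)*(-1) = 64*(-1) = -64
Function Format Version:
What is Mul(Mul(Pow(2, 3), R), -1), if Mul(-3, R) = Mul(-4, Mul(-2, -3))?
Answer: -64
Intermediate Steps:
R = 8 (R = Mul(Rational(-1, 3), Mul(-4, Mul(-2, -3))) = Mul(Rational(-1, 3), Mul(-4, 6)) = Mul(Rational(-1, 3), -24) = 8)
Mul(Mul(Pow(2, 3), R), -1) = Mul(Mul(Pow(2, 3), 8), -1) = Mul(Mul(8, 8), -1) = Mul(64, -1) = -64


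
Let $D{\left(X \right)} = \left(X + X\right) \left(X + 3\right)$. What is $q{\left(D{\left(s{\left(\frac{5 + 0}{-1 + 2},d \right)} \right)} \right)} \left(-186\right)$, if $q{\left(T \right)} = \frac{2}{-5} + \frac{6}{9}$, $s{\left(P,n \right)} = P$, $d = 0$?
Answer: $- \frac{248}{5} \approx -49.6$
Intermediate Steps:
$D{\left(X \right)} = 2 X \left(3 + X\right)$
$q{\left(T \right)} = \frac{4}{15}$ ($q{\left(T \right)} = 2 \left(- \frac{1}{5}\right) + 6 \cdot \frac{1}{9} = - \frac{2}{5} + \frac{2}{3} = \frac{4}{15}$)
$q{\left(D{\left(s{\left(\frac{5 + 0}{-1 + 2},d \right)} \right)} \right)} \left(-186\right) = \frac{4}{15} \left(-186\right) = - \frac{248}{5}$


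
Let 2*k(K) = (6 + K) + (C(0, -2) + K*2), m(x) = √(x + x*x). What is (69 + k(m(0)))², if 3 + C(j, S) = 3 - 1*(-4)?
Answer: 5476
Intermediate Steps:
C(j, S) = 4 (C(j, S) = -3 + (3 - 1*(-4)) = -3 + (3 + 4) = -3 + 7 = 4)
m(x) = √(x + x²)
k(K) = 5 + 3*K/2 (k(K) = ((6 + K) + (4 + K*2))/2 = ((6 + K) + (4 + 2*K))/2 = (10 + 3*K)/2 = 5 + 3*K/2)
(69 + k(m(0)))² = (69 + (5 + 3*√(0*(1 + 0))/2))² = (69 + (5 + 3*√(0*1)/2))² = (69 + (5 + 3*√0/2))² = (69 + (5 + (3/2)*0))² = (69 + (5 + 0))² = (69 + 5)² = 74² = 5476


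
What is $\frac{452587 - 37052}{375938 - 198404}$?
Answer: $\frac{415535}{177534} \approx 2.3406$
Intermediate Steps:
$\frac{452587 - 37052}{375938 - 198404} = \frac{415535}{177534}$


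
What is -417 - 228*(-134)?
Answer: 30135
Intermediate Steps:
-417 - 228*(-134) = -417 + 30552 = 30135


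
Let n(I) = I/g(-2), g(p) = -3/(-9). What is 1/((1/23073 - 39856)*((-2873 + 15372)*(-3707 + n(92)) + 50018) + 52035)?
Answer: 7691/13130028952744464 ≈ 5.8576e-13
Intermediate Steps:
g(p) = ⅓ (g(p) = -3*(-⅑) = ⅓)
n(I) = 3*I (n(I) = I/(⅓) = I*3 = 3*I)
1/((1/23073 - 39856)*((-2873 + 15372)*(-3707 + n(92)) + 50018) + 52035) = 1/((1/23073 - 39856)*((-2873 + 15372)*(-3707 + 3*92) + 50018) + 52035) = 1/((1/23073 - 39856)*(12499*(-3707 + 276) + 50018) + 52035) = 1/(-919597487*(12499*(-3431) + 50018)/23073 + 52035) = 1/(-919597487*(-42884069 + 50018)/23073 + 52035) = 1/(-919597487/23073*(-42834051) + 52035) = 1/(13130028552543279/7691 + 52035) = 1/(13130028952744464/7691) = 7691/13130028952744464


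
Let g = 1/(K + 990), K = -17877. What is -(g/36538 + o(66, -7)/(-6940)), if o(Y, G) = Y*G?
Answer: -35632742779/535262426205 ≈ -0.066571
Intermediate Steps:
o(Y, G) = G*Y
g = -1/16887 (g = 1/(-17877 + 990) = 1/(-16887) = -1/16887 ≈ -5.9217e-5)
-(g/36538 + o(66, -7)/(-6940)) = -(-1/16887/36538 - 7*66/(-6940)) = -(-1/16887*1/36538 - 462*(-1/6940)) = -(-1/617017206 + 231/3470) = -1*35632742779/535262426205 = -35632742779/535262426205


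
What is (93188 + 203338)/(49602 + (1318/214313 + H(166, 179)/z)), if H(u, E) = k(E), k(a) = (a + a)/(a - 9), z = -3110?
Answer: 16799277714255300/2810134238214373 ≈ 5.9781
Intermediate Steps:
k(a) = 2*a/(-9 + a) (k(a) = (2*a)/(-9 + a) = 2*a/(-9 + a))
H(u, E) = 2*E/(-9 + E)
(93188 + 203338)/(49602 + (1318/214313 + H(166, 179)/z)) = (93188 + 203338)/(49602 + (1318/214313 + (2*179/(-9 + 179))/(-3110))) = 296526/(49602 + (1318*(1/214313) + (2*179/170)*(-1/3110))) = 296526/(49602 + (1318/214313 + (2*179*(1/170))*(-1/3110))) = 296526/(49602 + (1318/214313 + (179/85)*(-1/3110))) = 296526/(49602 + (1318/214313 - 179/264350)) = 296526/(49602 + 310051273/56653641550) = 296526/(2810134238214373/56653641550) = 296526*(56653641550/2810134238214373) = 16799277714255300/2810134238214373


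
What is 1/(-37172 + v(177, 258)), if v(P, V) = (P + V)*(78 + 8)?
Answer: 1/238 ≈ 0.0042017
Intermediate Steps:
v(P, V) = 86*P + 86*V (v(P, V) = (P + V)*86 = 86*P + 86*V)
1/(-37172 + v(177, 258)) = 1/(-37172 + (86*177 + 86*258)) = 1/(-37172 + (15222 + 22188)) = 1/(-37172 + 37410) = 1/238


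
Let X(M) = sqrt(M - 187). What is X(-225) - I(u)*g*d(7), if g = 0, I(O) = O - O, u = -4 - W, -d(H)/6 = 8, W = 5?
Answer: 2*I*sqrt(103) ≈ 20.298*I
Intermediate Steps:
d(H) = -48 (d(H) = -6*8 = -48)
u = -9 (u = -4 - 1*5 = -4 - 5 = -9)
I(O) = 0
X(M) = sqrt(-187 + M)
X(-225) - I(u)*g*d(7) = sqrt(-187 - 225) - 0*0*(-48) = sqrt(-412) - 0*(-48) = 2*I*sqrt(103) - 1*0 = 2*I*sqrt(103) + 0 = 2*I*sqrt(103)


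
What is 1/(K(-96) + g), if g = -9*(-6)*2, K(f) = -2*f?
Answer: 1/300 ≈ 0.0033333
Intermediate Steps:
g = 108 (g = 54*2 = 108)
1/(K(-96) + g) = 1/(-2*(-96) + 108) = 1/(192 + 108) = 1/300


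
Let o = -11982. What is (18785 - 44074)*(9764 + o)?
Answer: 56091002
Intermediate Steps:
(18785 - 44074)*(9764 + o) = (18785 - 44074)*(9764 - 11982) = -25289*(-2218) = 56091002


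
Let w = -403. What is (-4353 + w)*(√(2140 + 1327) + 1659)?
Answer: -7890204 - 4756*√3467 ≈ -8.1702e+6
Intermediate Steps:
(-4353 + w)*(√(2140 + 1327) + 1659) = (-4353 - 403)*(√(2140 + 1327) + 1659) = -4756*(√3467 + 1659) = -4756*(1659 + √3467) = -7890204 - 4756*√3467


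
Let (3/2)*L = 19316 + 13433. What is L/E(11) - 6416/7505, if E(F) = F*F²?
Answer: 465943402/29967465 ≈ 15.548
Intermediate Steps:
E(F) = F³
L = 65498/3 (L = 2*(19316 + 13433)/3 = (⅔)*32749 = 65498/3 ≈ 21833.)
L/E(11) - 6416/7505 = 65498/(3*(11³)) - 6416/7505 = (65498/3)/1331 - 6416*1/7505 = (65498/3)*(1/1331) - 6416/7505 = 65498/3993 - 6416/7505 = 465943402/29967465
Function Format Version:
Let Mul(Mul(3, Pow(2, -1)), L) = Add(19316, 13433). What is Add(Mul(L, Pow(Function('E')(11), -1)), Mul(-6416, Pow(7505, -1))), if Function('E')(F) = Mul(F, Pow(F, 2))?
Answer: Rational(465943402, 29967465) ≈ 15.548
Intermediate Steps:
Function('E')(F) = Pow(F, 3)
L = Rational(65498, 3) (L = Mul(Rational(2, 3), Add(19316, 13433)) = Mul(Rational(2, 3), 32749) = Rational(65498, 3) ≈ 21833.)
Add(Mul(L, Pow(Function('E')(11), -1)), Mul(-6416, Pow(7505, -1))) = Add(Mul(Rational(65498, 3), Pow(Pow(11, 3), -1)), Mul(-6416, Pow(7505, -1))) = Add(Mul(Rational(65498, 3), Pow(1331, -1)), Mul(-6416, Rational(1, 7505))) = Add(Mul(Rational(65498, 3), Rational(1, 1331)), Rational(-6416, 7505)) = Add(Rational(65498, 3993), Rational(-6416, 7505)) = Rational(465943402, 29967465)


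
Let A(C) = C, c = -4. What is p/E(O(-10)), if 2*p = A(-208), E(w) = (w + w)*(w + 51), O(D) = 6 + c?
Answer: -26/53 ≈ -0.49057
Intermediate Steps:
O(D) = 2 (O(D) = 6 - 4 = 2)
E(w) = 2*w*(51 + w) (E(w) = (2*w)*(51 + w) = 2*w*(51 + w))
p = -104 (p = (½)*(-208) = -104)
p/E(O(-10)) = -104*1/(4*(51 + 2)) = -104/(2*2*53) = -104/212 = -104*1/212 = -26/53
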